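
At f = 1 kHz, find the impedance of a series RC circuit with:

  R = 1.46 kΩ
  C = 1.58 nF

Step 1 — Angular frequency: ω = 2π·f = 2π·1000 = 6283 rad/s.
Step 2 — Component impedances:
  R: Z = R = 1460 Ω
  C: Z = 1/(jωC) = -j/(ω·C) = 0 - j1.007e+05 Ω
Step 3 — Series combination: Z_total = R + C = 1460 - j1.007e+05 Ω = 1.007e+05∠-89.2° Ω.

Z = 1460 - j1.007e+05 Ω = 1.007e+05∠-89.2° Ω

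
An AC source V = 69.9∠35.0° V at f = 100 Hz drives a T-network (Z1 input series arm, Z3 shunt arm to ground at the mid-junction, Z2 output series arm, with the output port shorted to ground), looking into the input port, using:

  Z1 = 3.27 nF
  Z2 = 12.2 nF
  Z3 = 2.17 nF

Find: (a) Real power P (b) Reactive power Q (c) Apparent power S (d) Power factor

Step 1 — Angular frequency: ω = 2π·f = 2π·100 = 628.3 rad/s.
Step 2 — Component impedances:
  Z1: Z = 1/(jωC) = -j/(ω·C) = 0 - j4.867e+05 Ω
  Z2: Z = 1/(jωC) = -j/(ω·C) = 0 - j1.305e+05 Ω
  Z3: Z = 1/(jωC) = -j/(ω·C) = 0 - j7.334e+05 Ω
Step 3 — With the output port shorted to ground, the output series arm Z2 runs from the junction to ground; the shunt arm Z3 also runs from the junction to ground. They appear in parallel: Z3 || Z2 = 0 - j1.108e+05 Ω.
Step 4 — Series with input arm Z1: Z_in = Z1 + (Z3 || Z2) = 0 - j5.975e+05 Ω = 5.975e+05∠-90.0° Ω.
Step 5 — Source phasor: V = 69.9∠35.0° V = 57.26 + j40.09 V.
Step 6 — Current: I = V / Z = -6.71e-05 + j9.584e-05 A = 0.000117∠125.0° A.
Step 7 — Complex power: S = V·I* = 0 - j0.008178 VA.
Step 8 — Real power: P = Re(S) = 0 W.
Step 9 — Reactive power: Q = Im(S) = -0.008178 VAR.
Step 10 — Apparent power: |S| = 0.008178 VA.
Step 11 — Power factor: PF = P/|S| = 0 (leading).

(a) P = 0 W  (b) Q = -0.008178 VAR  (c) S = 0.008178 VA  (d) PF = 0 (leading)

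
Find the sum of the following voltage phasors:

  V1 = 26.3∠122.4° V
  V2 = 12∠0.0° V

Step 1 — Convert each phasor to rectangular form:
  V1 = 26.3·(cos(122.4°) + j·sin(122.4°)) = -14.09 + j22.21 V
  V2 = 12·(cos(0.0°) + j·sin(0.0°)) = 12 V
Step 2 — Sum components: V_total = -2.092 + j22.21 V.
Step 3 — Convert to polar: |V_total| = 22.3 V, ∠V_total = 95.4°.

V_total = 22.3∠95.4° V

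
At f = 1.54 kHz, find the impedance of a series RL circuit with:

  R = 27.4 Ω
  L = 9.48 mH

Step 1 — Angular frequency: ω = 2π·f = 2π·1540 = 9676 rad/s.
Step 2 — Component impedances:
  R: Z = R = 27.4 Ω
  L: Z = jωL = j·9676·0.00948 = 0 + j91.73 Ω
Step 3 — Series combination: Z_total = R + L = 27.4 + j91.73 Ω = 95.73∠73.4° Ω.

Z = 27.4 + j91.73 Ω = 95.73∠73.4° Ω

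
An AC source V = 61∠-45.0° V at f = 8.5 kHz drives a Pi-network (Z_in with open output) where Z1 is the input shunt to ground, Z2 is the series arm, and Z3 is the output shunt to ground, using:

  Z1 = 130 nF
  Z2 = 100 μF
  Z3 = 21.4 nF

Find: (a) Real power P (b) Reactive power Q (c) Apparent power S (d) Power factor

Step 1 — Angular frequency: ω = 2π·f = 2π·8500 = 5.341e+04 rad/s.
Step 2 — Component impedances:
  Z1: Z = 1/(jωC) = -j/(ω·C) = 0 - j144 Ω
  Z2: Z = 1/(jωC) = -j/(ω·C) = 0 - j0.1872 Ω
  Z3: Z = 1/(jωC) = -j/(ω·C) = 0 - j875 Ω
Step 3 — With open output, the series arm Z2 and the output shunt Z3 appear in series to ground: Z2 + Z3 = 0 - j875.1 Ω.
Step 4 — Parallel with input shunt Z1: Z_in = Z1 || (Z2 + Z3) = 0 - j123.7 Ω = 123.7∠-90.0° Ω.
Step 5 — Source phasor: V = 61∠-45.0° V = 43.13 - j43.13 V.
Step 6 — Current: I = V / Z = 0.3488 + j0.3488 A = 0.4932∠45.0° A.
Step 7 — Complex power: S = V·I* = 0 - j30.09 VA.
Step 8 — Real power: P = Re(S) = 0 W.
Step 9 — Reactive power: Q = Im(S) = -30.09 VAR.
Step 10 — Apparent power: |S| = 30.09 VA.
Step 11 — Power factor: PF = P/|S| = 0 (leading).

(a) P = 0 W  (b) Q = -30.09 VAR  (c) S = 30.09 VA  (d) PF = 0 (leading)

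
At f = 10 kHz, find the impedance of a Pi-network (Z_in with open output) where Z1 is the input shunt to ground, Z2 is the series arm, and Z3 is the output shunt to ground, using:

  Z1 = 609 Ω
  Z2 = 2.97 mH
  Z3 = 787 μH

Step 1 — Angular frequency: ω = 2π·f = 2π·1e+04 = 6.283e+04 rad/s.
Step 2 — Component impedances:
  Z1: Z = R = 609 Ω
  Z2: Z = jωL = j·6.283e+04·0.00297 = 0 + j186.6 Ω
  Z3: Z = jωL = j·6.283e+04·0.000787 = 0 + j49.45 Ω
Step 3 — With open output, the series arm Z2 and the output shunt Z3 appear in series to ground: Z2 + Z3 = 0 + j236.1 Ω.
Step 4 — Parallel with input shunt Z1: Z_in = Z1 || (Z2 + Z3) = 79.55 + j205.2 Ω = 220.1∠68.8° Ω.

Z = 79.55 + j205.2 Ω = 220.1∠68.8° Ω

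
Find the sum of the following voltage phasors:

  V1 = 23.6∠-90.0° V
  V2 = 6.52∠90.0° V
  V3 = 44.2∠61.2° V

Step 1 — Convert each phasor to rectangular form:
  V1 = 23.6·(cos(-90.0°) + j·sin(-90.0°)) = 0 - j23.6 V
  V2 = 6.52·(cos(90.0°) + j·sin(90.0°)) = 0 + j6.52 V
  V3 = 44.2·(cos(61.2°) + j·sin(61.2°)) = 21.29 + j38.73 V
Step 2 — Sum components: V_total = 21.29 + j21.65 V.
Step 3 — Convert to polar: |V_total| = 30.37 V, ∠V_total = 45.5°.

V_total = 30.37∠45.5° V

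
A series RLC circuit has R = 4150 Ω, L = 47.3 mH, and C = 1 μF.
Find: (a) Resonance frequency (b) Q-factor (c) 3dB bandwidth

Step 1 — Resonance: ω₀ = 1/√(LC) = 1/√(0.0473·1e-06) = 4598 rad/s.
Step 2 — f₀ = ω₀/(2π) = 731.8 Hz.
Step 3 — Series Q: Q = ω₀L/R = 4598·0.0473/4150 = 0.05241.
Step 4 — Bandwidth: Δω = ω₀/Q = 8.774e+04 rad/s; BW = Δω/(2π) = 1.396e+04 Hz.

(a) f₀ = 731.8 Hz  (b) Q = 0.05241  (c) BW = 1.396e+04 Hz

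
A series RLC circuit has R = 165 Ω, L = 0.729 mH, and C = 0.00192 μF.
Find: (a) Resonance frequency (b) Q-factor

Step 1 — Resonance condition Im(Z)=0 gives ω₀ = 1/√(LC).
Step 2 — ω₀ = 1/√(0.000729·1.92e-09) = 8.453e+05 rad/s.
Step 3 — f₀ = ω₀/(2π) = 1.345e+05 Hz.
Step 4 — Series Q: Q = ω₀L/R = 8.453e+05·0.000729/165 = 3.734.

(a) f₀ = 1.345e+05 Hz  (b) Q = 3.734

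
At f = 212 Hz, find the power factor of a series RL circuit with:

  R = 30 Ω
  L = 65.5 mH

Step 1 — Angular frequency: ω = 2π·f = 2π·212 = 1332 rad/s.
Step 2 — Component impedances:
  R: Z = R = 30 Ω
  L: Z = jωL = j·1332·0.0655 = 0 + j87.25 Ω
Step 3 — Series combination: Z_total = R + L = 30 + j87.25 Ω = 92.26∠71.0° Ω.
Step 4 — Power factor: PF = cos(φ) = Re(Z)/|Z| = 30/92.26 = 0.3252.
Step 5 — Type: Im(Z) = 87.25 ⇒ lagging (phase φ = 71.0°).

PF = 0.3252 (lagging, φ = 71.0°)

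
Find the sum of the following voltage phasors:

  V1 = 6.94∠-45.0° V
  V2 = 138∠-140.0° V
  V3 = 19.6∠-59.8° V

Step 1 — Convert each phasor to rectangular form:
  V1 = 6.94·(cos(-45.0°) + j·sin(-45.0°)) = 4.907 - j4.907 V
  V2 = 138·(cos(-140.0°) + j·sin(-140.0°)) = -105.7 - j88.7 V
  V3 = 19.6·(cos(-59.8°) + j·sin(-59.8°)) = 9.859 - j16.94 V
Step 2 — Sum components: V_total = -90.95 - j110.6 V.
Step 3 — Convert to polar: |V_total| = 143.2 V, ∠V_total = -129.4°.

V_total = 143.2∠-129.4° V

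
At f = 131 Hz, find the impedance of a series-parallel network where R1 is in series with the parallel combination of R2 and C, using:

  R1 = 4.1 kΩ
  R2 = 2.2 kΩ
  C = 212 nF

Step 1 — Angular frequency: ω = 2π·f = 2π·131 = 823.1 rad/s.
Step 2 — Component impedances:
  R1: Z = R = 4100 Ω
  R2: Z = R = 2200 Ω
  C: Z = 1/(jωC) = -j/(ω·C) = 0 - j5731 Ω
Step 3 — Parallel branch: R2 || C = 1/(1/R2 + 1/C) = 1917 - j736.1 Ω.
Step 4 — Series with R1: Z_total = R1 + (R2 || C) = 6017 - j736.1 Ω = 6062∠-7.0° Ω.

Z = 6017 - j736.1 Ω = 6062∠-7.0° Ω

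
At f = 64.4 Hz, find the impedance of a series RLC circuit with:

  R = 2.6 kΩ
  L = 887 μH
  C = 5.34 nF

Step 1 — Angular frequency: ω = 2π·f = 2π·64.4 = 404.6 rad/s.
Step 2 — Component impedances:
  R: Z = R = 2600 Ω
  L: Z = jωL = j·404.6·0.000887 = 0 + j0.3589 Ω
  C: Z = 1/(jωC) = -j/(ω·C) = 0 - j4.628e+05 Ω
Step 3 — Series combination: Z_total = R + L + C = 2600 - j4.628e+05 Ω = 4.628e+05∠-89.7° Ω.

Z = 2600 - j4.628e+05 Ω = 4.628e+05∠-89.7° Ω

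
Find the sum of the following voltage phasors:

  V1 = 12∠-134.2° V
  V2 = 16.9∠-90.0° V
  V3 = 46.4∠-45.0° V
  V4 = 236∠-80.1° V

Step 1 — Convert each phasor to rectangular form:
  V1 = 12·(cos(-134.2°) + j·sin(-134.2°)) = -8.366 - j8.603 V
  V2 = 16.9·(cos(-90.0°) + j·sin(-90.0°)) = 0 - j16.9 V
  V3 = 46.4·(cos(-45.0°) + j·sin(-45.0°)) = 32.81 - j32.81 V
  V4 = 236·(cos(-80.1°) + j·sin(-80.1°)) = 40.58 - j232.5 V
Step 2 — Sum components: V_total = 65.02 - j290.8 V.
Step 3 — Convert to polar: |V_total| = 298 V, ∠V_total = -77.4°.

V_total = 298∠-77.4° V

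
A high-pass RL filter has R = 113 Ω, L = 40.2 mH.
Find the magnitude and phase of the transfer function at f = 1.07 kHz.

Step 1 — Angular frequency: ω = 2π·1070 = 6723 rad/s.
Step 2 — Transfer function: H(jω) = jωL/(R + jωL).
Step 3 — Numerator jωL = j·270.3; denominator R + jωL = 113 + j270.3.
Step 4 — H = 0.8512 + j0.3559.
Step 5 — Magnitude: |H| = 0.9226 (-0.7 dB); phase: φ = 22.7°.

|H| = 0.9226 (-0.7 dB), φ = 22.7°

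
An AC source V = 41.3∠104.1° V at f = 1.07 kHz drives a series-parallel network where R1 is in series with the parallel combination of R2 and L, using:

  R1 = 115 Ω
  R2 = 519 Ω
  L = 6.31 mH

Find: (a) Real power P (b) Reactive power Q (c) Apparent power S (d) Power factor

Step 1 — Angular frequency: ω = 2π·f = 2π·1070 = 6723 rad/s.
Step 2 — Component impedances:
  R1: Z = R = 115 Ω
  R2: Z = R = 519 Ω
  L: Z = jωL = j·6723·0.00631 = 0 + j42.42 Ω
Step 3 — Parallel branch: R2 || L = 1/(1/R2 + 1/L) = 3.445 + j42.14 Ω.
Step 4 — Series with R1: Z_total = R1 + (R2 || L) = 118.4 + j42.14 Ω = 125.7∠19.6° Ω.
Step 5 — Source phasor: V = 41.3∠104.1° V = -10.06 + j40.06 V.
Step 6 — Current: I = V / Z = 0.0314 + j0.327 A = 0.3285∠84.5° A.
Step 7 — Complex power: S = V·I* = 12.78 + j4.548 VA.
Step 8 — Real power: P = Re(S) = 12.78 W.
Step 9 — Reactive power: Q = Im(S) = 4.548 VAR.
Step 10 — Apparent power: |S| = 13.57 VA.
Step 11 — Power factor: PF = P/|S| = 0.9421 (lagging).

(a) P = 12.78 W  (b) Q = 4.548 VAR  (c) S = 13.57 VA  (d) PF = 0.9421 (lagging)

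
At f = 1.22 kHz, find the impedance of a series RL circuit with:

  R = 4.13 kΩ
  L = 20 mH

Step 1 — Angular frequency: ω = 2π·f = 2π·1220 = 7665 rad/s.
Step 2 — Component impedances:
  R: Z = R = 4130 Ω
  L: Z = jωL = j·7665·0.02 = 0 + j153.3 Ω
Step 3 — Series combination: Z_total = R + L = 4130 + j153.3 Ω = 4133∠2.1° Ω.

Z = 4130 + j153.3 Ω = 4133∠2.1° Ω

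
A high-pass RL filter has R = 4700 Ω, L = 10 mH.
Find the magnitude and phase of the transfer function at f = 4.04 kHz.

Step 1 — Angular frequency: ω = 2π·4040 = 2.538e+04 rad/s.
Step 2 — Transfer function: H(jω) = jωL/(R + jωL).
Step 3 — Numerator jωL = j·253.8; denominator R + jωL = 4700 + j253.8.
Step 4 — H = 0.002908 + j0.05385.
Step 5 — Magnitude: |H| = 0.05393 (-25.4 dB); phase: φ = 86.9°.

|H| = 0.05393 (-25.4 dB), φ = 86.9°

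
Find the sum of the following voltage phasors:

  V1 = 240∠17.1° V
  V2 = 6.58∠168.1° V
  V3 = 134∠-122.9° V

Step 1 — Convert each phasor to rectangular form:
  V1 = 240·(cos(17.1°) + j·sin(17.1°)) = 229.4 + j70.57 V
  V2 = 6.58·(cos(168.1°) + j·sin(168.1°)) = -6.439 + j1.357 V
  V3 = 134·(cos(-122.9°) + j·sin(-122.9°)) = -72.79 - j112.5 V
Step 2 — Sum components: V_total = 150.2 - j40.58 V.
Step 3 — Convert to polar: |V_total| = 155.6 V, ∠V_total = -15.1°.

V_total = 155.6∠-15.1° V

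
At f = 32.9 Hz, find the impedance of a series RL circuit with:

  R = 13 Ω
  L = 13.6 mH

Step 1 — Angular frequency: ω = 2π·f = 2π·32.9 = 206.7 rad/s.
Step 2 — Component impedances:
  R: Z = R = 13 Ω
  L: Z = jωL = j·206.7·0.0136 = 0 + j2.811 Ω
Step 3 — Series combination: Z_total = R + L = 13 + j2.811 Ω = 13.3∠12.2° Ω.

Z = 13 + j2.811 Ω = 13.3∠12.2° Ω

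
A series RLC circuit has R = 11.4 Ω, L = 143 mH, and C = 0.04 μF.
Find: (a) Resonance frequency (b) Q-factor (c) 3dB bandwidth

Step 1 — Resonance: ω₀ = 1/√(LC) = 1/√(0.143·4e-08) = 1.322e+04 rad/s.
Step 2 — f₀ = ω₀/(2π) = 2104 Hz.
Step 3 — Series Q: Q = ω₀L/R = 1.322e+04·0.143/11.4 = 165.9.
Step 4 — Bandwidth: Δω = ω₀/Q = 79.72 rad/s; BW = Δω/(2π) = 12.69 Hz.

(a) f₀ = 2104 Hz  (b) Q = 165.9  (c) BW = 12.69 Hz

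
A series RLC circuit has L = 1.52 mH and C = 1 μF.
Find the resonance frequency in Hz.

Step 1 — Resonance condition Im(Z)=0 gives ω₀ = 1/√(LC).
Step 2 — ω₀ = 1/√(0.00152·1e-06) = 2.565e+04 rad/s.
Step 3 — f₀ = ω₀/(2π) = 4082 Hz.

f₀ = 4082 Hz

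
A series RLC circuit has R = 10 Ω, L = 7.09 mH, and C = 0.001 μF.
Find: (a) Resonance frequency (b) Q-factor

Step 1 — Resonance condition Im(Z)=0 gives ω₀ = 1/√(LC).
Step 2 — ω₀ = 1/√(0.00709·1e-09) = 3.756e+05 rad/s.
Step 3 — f₀ = ω₀/(2π) = 5.977e+04 Hz.
Step 4 — Series Q: Q = ω₀L/R = 3.756e+05·0.00709/10 = 266.3.

(a) f₀ = 5.977e+04 Hz  (b) Q = 266.3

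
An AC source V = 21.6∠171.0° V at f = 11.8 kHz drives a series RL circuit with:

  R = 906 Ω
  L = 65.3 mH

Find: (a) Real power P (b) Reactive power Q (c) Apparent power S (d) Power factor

Step 1 — Angular frequency: ω = 2π·f = 2π·1.18e+04 = 7.414e+04 rad/s.
Step 2 — Component impedances:
  R: Z = R = 906 Ω
  L: Z = jωL = j·7.414e+04·0.0653 = 0 + j4841 Ω
Step 3 — Series combination: Z_total = R + L = 906 + j4841 Ω = 4925∠79.4° Ω.
Step 4 — Source phasor: V = 21.6∠171.0° V = -21.33 + j3.379 V.
Step 5 — Current: I = V / Z = -0.0001224 + j0.004384 A = 0.004385∠91.6° A.
Step 6 — Complex power: S = V·I* = 0.01742 + j0.09311 VA.
Step 7 — Real power: P = Re(S) = 0.01742 W.
Step 8 — Reactive power: Q = Im(S) = 0.09311 VAR.
Step 9 — Apparent power: |S| = 0.09472 VA.
Step 10 — Power factor: PF = P/|S| = 0.1839 (lagging).

(a) P = 0.01742 W  (b) Q = 0.09311 VAR  (c) S = 0.09472 VA  (d) PF = 0.1839 (lagging)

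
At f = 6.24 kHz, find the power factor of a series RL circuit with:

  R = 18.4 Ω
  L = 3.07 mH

Step 1 — Angular frequency: ω = 2π·f = 2π·6240 = 3.921e+04 rad/s.
Step 2 — Component impedances:
  R: Z = R = 18.4 Ω
  L: Z = jωL = j·3.921e+04·0.00307 = 0 + j120.4 Ω
Step 3 — Series combination: Z_total = R + L = 18.4 + j120.4 Ω = 121.8∠81.3° Ω.
Step 4 — Power factor: PF = cos(φ) = Re(Z)/|Z| = 18.4/121.8 = 0.1511.
Step 5 — Type: Im(Z) = 120.4 ⇒ lagging (phase φ = 81.3°).

PF = 0.1511 (lagging, φ = 81.3°)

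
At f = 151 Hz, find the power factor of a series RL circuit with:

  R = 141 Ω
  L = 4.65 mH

Step 1 — Angular frequency: ω = 2π·f = 2π·151 = 948.8 rad/s.
Step 2 — Component impedances:
  R: Z = R = 141 Ω
  L: Z = jωL = j·948.8·0.00465 = 0 + j4.412 Ω
Step 3 — Series combination: Z_total = R + L = 141 + j4.412 Ω = 141.1∠1.8° Ω.
Step 4 — Power factor: PF = cos(φ) = Re(Z)/|Z| = 141/141.07 = 0.9995.
Step 5 — Type: Im(Z) = 4.412 ⇒ lagging (phase φ = 1.8°).

PF = 0.9995 (lagging, φ = 1.8°)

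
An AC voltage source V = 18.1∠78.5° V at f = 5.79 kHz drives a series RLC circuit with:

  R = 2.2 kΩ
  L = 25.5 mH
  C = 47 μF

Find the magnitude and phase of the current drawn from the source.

Step 1 — Angular frequency: ω = 2π·f = 2π·5790 = 3.638e+04 rad/s.
Step 2 — Component impedances:
  R: Z = R = 2200 Ω
  L: Z = jωL = j·3.638e+04·0.0255 = 0 + j927.7 Ω
  C: Z = 1/(jωC) = -j/(ω·C) = 0 - j0.5848 Ω
Step 3 — Series combination: Z_total = R + L + C = 2200 + j927.1 Ω = 2387∠22.9° Ω.
Step 4 — Source phasor: V = 18.1∠78.5° V = 3.609 + j17.74 V.
Step 5 — Ohm's law: I = V / Z_total = (3.609 + j17.74) / (2200 + j927.1) = 0.004278 + j0.006259 A.
Step 6 — Convert to polar: |I| = 0.007582 A, ∠I = 55.6°.

I = 0.007582∠55.6° A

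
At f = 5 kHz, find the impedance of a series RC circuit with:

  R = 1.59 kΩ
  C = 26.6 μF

Step 1 — Angular frequency: ω = 2π·f = 2π·5000 = 3.142e+04 rad/s.
Step 2 — Component impedances:
  R: Z = R = 1590 Ω
  C: Z = 1/(jωC) = -j/(ω·C) = 0 - j1.197 Ω
Step 3 — Series combination: Z_total = R + C = 1590 - j1.197 Ω = 1590∠-0.0° Ω.

Z = 1590 - j1.197 Ω = 1590∠-0.0° Ω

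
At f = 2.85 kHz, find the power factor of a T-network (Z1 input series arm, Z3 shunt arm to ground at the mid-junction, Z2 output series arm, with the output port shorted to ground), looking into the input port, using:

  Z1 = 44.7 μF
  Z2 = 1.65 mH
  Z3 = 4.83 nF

Step 1 — Angular frequency: ω = 2π·f = 2π·2850 = 1.791e+04 rad/s.
Step 2 — Component impedances:
  Z1: Z = 1/(jωC) = -j/(ω·C) = 0 - j1.249 Ω
  Z2: Z = jωL = j·1.791e+04·0.00165 = 0 + j29.55 Ω
  Z3: Z = 1/(jωC) = -j/(ω·C) = 0 - j1.156e+04 Ω
Step 3 — With the output port shorted to ground, the output series arm Z2 runs from the junction to ground; the shunt arm Z3 also runs from the junction to ground. They appear in parallel: Z3 || Z2 = 0 + j29.62 Ω.
Step 4 — Series with input arm Z1: Z_in = Z1 + (Z3 || Z2) = 0 + j28.37 Ω = 28.37∠90.0° Ω.
Step 5 — Power factor: PF = cos(φ) = Re(Z)/|Z| = 0/28.37 = 0.
Step 6 — Type: Im(Z) = 28.37 ⇒ lagging (phase φ = 90.0°).

PF = 0 (lagging, φ = 90.0°)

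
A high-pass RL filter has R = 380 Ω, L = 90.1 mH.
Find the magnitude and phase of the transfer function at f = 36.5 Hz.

Step 1 — Angular frequency: ω = 2π·36.5 = 229.3 rad/s.
Step 2 — Transfer function: H(jω) = jωL/(R + jωL).
Step 3 — Numerator jωL = j·20.66; denominator R + jωL = 380 + j20.66.
Step 4 — H = 0.002948 + j0.05422.
Step 5 — Magnitude: |H| = 0.0543 (-25.3 dB); phase: φ = 86.9°.

|H| = 0.0543 (-25.3 dB), φ = 86.9°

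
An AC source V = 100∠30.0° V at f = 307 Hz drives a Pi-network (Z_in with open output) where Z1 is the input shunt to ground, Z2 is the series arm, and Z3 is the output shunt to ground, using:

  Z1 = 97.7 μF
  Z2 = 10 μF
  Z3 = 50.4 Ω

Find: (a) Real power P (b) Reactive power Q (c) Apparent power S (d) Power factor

Step 1 — Angular frequency: ω = 2π·f = 2π·307 = 1929 rad/s.
Step 2 — Component impedances:
  Z1: Z = 1/(jωC) = -j/(ω·C) = 0 - j5.306 Ω
  Z2: Z = 1/(jωC) = -j/(ω·C) = 0 - j51.84 Ω
  Z3: Z = R = 50.4 Ω
Step 3 — With open output, the series arm Z2 and the output shunt Z3 appear in series to ground: Z2 + Z3 = 50.4 - j51.84 Ω.
Step 4 — Parallel with input shunt Z1: Z_in = Z1 || (Z2 + Z3) = 0.2444 - j5.029 Ω = 5.035∠-87.2° Ω.
Step 5 — Source phasor: V = 100∠30.0° V = 86.6 + j50 V.
Step 6 — Current: I = V / Z = -9.084 + j17.66 A = 19.86∠117.2° A.
Step 7 — Complex power: S = V·I* = 96.41 - j1984 VA.
Step 8 — Real power: P = Re(S) = 96.41 W.
Step 9 — Reactive power: Q = Im(S) = -1984 VAR.
Step 10 — Apparent power: |S| = 1986 VA.
Step 11 — Power factor: PF = P/|S| = 0.04854 (leading).

(a) P = 96.41 W  (b) Q = -1984 VAR  (c) S = 1986 VA  (d) PF = 0.04854 (leading)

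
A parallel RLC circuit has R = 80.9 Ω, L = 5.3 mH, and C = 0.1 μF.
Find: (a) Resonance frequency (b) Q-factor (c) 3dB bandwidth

Step 1 — Resonance: ω₀ = 1/√(LC) = 1/√(0.0053·1e-07) = 4.344e+04 rad/s.
Step 2 — f₀ = ω₀/(2π) = 6913 Hz.
Step 3 — Parallel Q: Q = R/(ω₀L) = 80.9/(4.344e+04·0.0053) = 0.3514.
Step 4 — Bandwidth: Δω = ω₀/Q = 1.236e+05 rad/s; BW = Δω/(2π) = 1.967e+04 Hz.

(a) f₀ = 6913 Hz  (b) Q = 0.3514  (c) BW = 1.967e+04 Hz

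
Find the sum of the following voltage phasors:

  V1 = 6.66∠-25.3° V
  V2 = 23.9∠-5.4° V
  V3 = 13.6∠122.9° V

Step 1 — Convert each phasor to rectangular form:
  V1 = 6.66·(cos(-25.3°) + j·sin(-25.3°)) = 6.021 - j2.846 V
  V2 = 23.9·(cos(-5.4°) + j·sin(-5.4°)) = 23.79 - j2.249 V
  V3 = 13.6·(cos(122.9°) + j·sin(122.9°)) = -7.387 + j11.42 V
Step 2 — Sum components: V_total = 22.43 + j6.323 V.
Step 3 — Convert to polar: |V_total| = 23.3 V, ∠V_total = 15.7°.

V_total = 23.3∠15.7° V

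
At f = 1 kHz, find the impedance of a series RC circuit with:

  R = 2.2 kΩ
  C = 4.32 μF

Step 1 — Angular frequency: ω = 2π·f = 2π·1000 = 6283 rad/s.
Step 2 — Component impedances:
  R: Z = R = 2200 Ω
  C: Z = 1/(jωC) = -j/(ω·C) = 0 - j36.84 Ω
Step 3 — Series combination: Z_total = R + C = 2200 - j36.84 Ω = 2200∠-1.0° Ω.

Z = 2200 - j36.84 Ω = 2200∠-1.0° Ω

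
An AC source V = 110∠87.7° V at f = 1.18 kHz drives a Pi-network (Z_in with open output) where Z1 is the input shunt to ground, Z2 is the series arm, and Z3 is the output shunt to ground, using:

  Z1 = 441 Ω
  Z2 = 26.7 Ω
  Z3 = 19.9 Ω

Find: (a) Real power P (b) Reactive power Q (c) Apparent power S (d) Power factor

Step 1 — Angular frequency: ω = 2π·f = 2π·1180 = 7414 rad/s.
Step 2 — Component impedances:
  Z1: Z = R = 441 Ω
  Z2: Z = R = 26.7 Ω
  Z3: Z = R = 19.9 Ω
Step 3 — With open output, the series arm Z2 and the output shunt Z3 appear in series to ground: Z2 + Z3 = 46.6 Ω.
Step 4 — Parallel with input shunt Z1: Z_in = Z1 || (Z2 + Z3) = 42.15 Ω = 42.15∠0.0° Ω.
Step 5 — Source phasor: V = 110∠87.7° V = 4.414 + j109.9 V.
Step 6 — Current: I = V / Z = 0.1047 + j2.608 A = 2.61∠87.7° A.
Step 7 — Complex power: S = V·I* = 287.1 VA.
Step 8 — Real power: P = Re(S) = 287.1 W.
Step 9 — Reactive power: Q = Im(S) = 0 VAR.
Step 10 — Apparent power: |S| = 287.1 VA.
Step 11 — Power factor: PF = P/|S| = 1 (unity).

(a) P = 287.1 W  (b) Q = 0 VAR  (c) S = 287.1 VA  (d) PF = 1 (unity)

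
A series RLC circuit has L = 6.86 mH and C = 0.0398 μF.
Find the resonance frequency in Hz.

Step 1 — Resonance condition Im(Z)=0 gives ω₀ = 1/√(LC).
Step 2 — ω₀ = 1/√(0.00686·3.98e-08) = 6.052e+04 rad/s.
Step 3 — f₀ = ω₀/(2π) = 9632 Hz.

f₀ = 9632 Hz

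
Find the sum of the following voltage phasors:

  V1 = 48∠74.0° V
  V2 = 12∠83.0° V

Step 1 — Convert each phasor to rectangular form:
  V1 = 48·(cos(74.0°) + j·sin(74.0°)) = 13.23 + j46.14 V
  V2 = 12·(cos(83.0°) + j·sin(83.0°)) = 1.462 + j11.91 V
Step 2 — Sum components: V_total = 14.69 + j58.05 V.
Step 3 — Convert to polar: |V_total| = 59.88 V, ∠V_total = 75.8°.

V_total = 59.88∠75.8° V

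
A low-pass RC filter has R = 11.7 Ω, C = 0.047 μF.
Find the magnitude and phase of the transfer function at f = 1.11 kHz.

Step 1 — Angular frequency: ω = 2π·1110 = 6974 rad/s.
Step 2 — Transfer function: H(jω) = 1/(1 + jωRC).
Step 3 — Denominator: 1 + jωRC = 1 + j·6974·11.7·4.7e-08 = 1 + j0.003835.
Step 4 — H = 1 - j0.003835.
Step 5 — Magnitude: |H| = 1 (-0.0 dB); phase: φ = -0.2°.

|H| = 1 (-0.0 dB), φ = -0.2°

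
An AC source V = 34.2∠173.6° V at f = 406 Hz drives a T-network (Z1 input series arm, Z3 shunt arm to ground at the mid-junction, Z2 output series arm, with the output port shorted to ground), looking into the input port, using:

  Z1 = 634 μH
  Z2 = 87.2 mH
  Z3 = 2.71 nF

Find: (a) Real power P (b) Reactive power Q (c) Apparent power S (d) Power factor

Step 1 — Angular frequency: ω = 2π·f = 2π·406 = 2551 rad/s.
Step 2 — Component impedances:
  Z1: Z = jωL = j·2551·0.000634 = 0 + j1.617 Ω
  Z2: Z = jωL = j·2551·0.0872 = 0 + j222.4 Ω
  Z3: Z = 1/(jωC) = -j/(ω·C) = 0 - j1.447e+05 Ω
Step 3 — With the output port shorted to ground, the output series arm Z2 runs from the junction to ground; the shunt arm Z3 also runs from the junction to ground. They appear in parallel: Z3 || Z2 = 0 + j222.8 Ω.
Step 4 — Series with input arm Z1: Z_in = Z1 + (Z3 || Z2) = 0 + j224.4 Ω = 224.4∠90.0° Ω.
Step 5 — Source phasor: V = 34.2∠173.6° V = -33.99 + j3.812 V.
Step 6 — Current: I = V / Z = 0.01699 + j0.1515 A = 0.1524∠83.6° A.
Step 7 — Complex power: S = V·I* = 0 + j5.212 VA.
Step 8 — Real power: P = Re(S) = 0 W.
Step 9 — Reactive power: Q = Im(S) = 5.212 VAR.
Step 10 — Apparent power: |S| = 5.212 VA.
Step 11 — Power factor: PF = P/|S| = 0 (lagging).

(a) P = 0 W  (b) Q = 5.212 VAR  (c) S = 5.212 VA  (d) PF = 0 (lagging)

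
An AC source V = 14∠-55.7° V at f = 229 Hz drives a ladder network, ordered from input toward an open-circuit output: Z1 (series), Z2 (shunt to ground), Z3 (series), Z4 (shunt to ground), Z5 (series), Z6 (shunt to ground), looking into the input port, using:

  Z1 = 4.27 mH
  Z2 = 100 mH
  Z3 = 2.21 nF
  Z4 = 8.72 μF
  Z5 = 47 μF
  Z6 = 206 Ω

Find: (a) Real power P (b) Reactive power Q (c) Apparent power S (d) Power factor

Step 1 — Angular frequency: ω = 2π·f = 2π·229 = 1439 rad/s.
Step 2 — Component impedances:
  Z1: Z = jωL = j·1439·0.00427 = 0 + j6.144 Ω
  Z2: Z = jωL = j·1439·0.1 = 0 + j143.9 Ω
  Z3: Z = 1/(jωC) = -j/(ω·C) = 0 - j3.145e+05 Ω
  Z4: Z = 1/(jωC) = -j/(ω·C) = 0 - j79.7 Ω
  Z5: Z = 1/(jωC) = -j/(ω·C) = 0 - j14.79 Ω
  Z6: Z = R = 206 Ω
Step 3 — Ladder network (open output): work backward from the far end, alternating series and parallel combinations. Z_in = 5.336e-06 + j150.1 Ω = 150.1∠90.0° Ω.
Step 4 — Source phasor: V = 14∠-55.7° V = 7.889 - j11.57 V.
Step 5 — Current: I = V / Z = -0.07705 - j0.05256 A = 0.09327∠-145.7° A.
Step 6 — Complex power: S = V·I* = 4.642e-08 + j1.306 VA.
Step 7 — Real power: P = Re(S) = 4.642e-08 W.
Step 8 — Reactive power: Q = Im(S) = 1.306 VAR.
Step 9 — Apparent power: |S| = 1.306 VA.
Step 10 — Power factor: PF = P/|S| = 3.555e-08 (lagging).

(a) P = 4.642e-08 W  (b) Q = 1.306 VAR  (c) S = 1.306 VA  (d) PF = 3.555e-08 (lagging)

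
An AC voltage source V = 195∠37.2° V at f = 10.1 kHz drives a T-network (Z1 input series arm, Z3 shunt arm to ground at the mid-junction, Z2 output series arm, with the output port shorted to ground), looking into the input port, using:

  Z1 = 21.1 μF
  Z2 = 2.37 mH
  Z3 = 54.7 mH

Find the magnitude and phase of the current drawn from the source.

Step 1 — Angular frequency: ω = 2π·f = 2π·1.01e+04 = 6.346e+04 rad/s.
Step 2 — Component impedances:
  Z1: Z = 1/(jωC) = -j/(ω·C) = 0 - j0.7468 Ω
  Z2: Z = jωL = j·6.346e+04·0.00237 = 0 + j150.4 Ω
  Z3: Z = jωL = j·6.346e+04·0.0547 = 0 + j3471 Ω
Step 3 — With the output port shorted to ground, the output series arm Z2 runs from the junction to ground; the shunt arm Z3 also runs from the junction to ground. They appear in parallel: Z3 || Z2 = 0 + j144.2 Ω.
Step 4 — Series with input arm Z1: Z_in = Z1 + (Z3 || Z2) = 0 + j143.4 Ω = 143.4∠90.0° Ω.
Step 5 — Source phasor: V = 195∠37.2° V = 155.3 + j117.9 V.
Step 6 — Ohm's law: I = V / Z_total = (155.3 + j117.9) / (0 + j143.4) = 0.8221 - j1.083 A.
Step 7 — Convert to polar: |I| = 1.36 A, ∠I = -52.8°.

I = 1.36∠-52.8° A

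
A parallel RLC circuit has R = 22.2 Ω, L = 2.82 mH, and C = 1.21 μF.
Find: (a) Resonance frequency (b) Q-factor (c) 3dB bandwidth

Step 1 — Resonance: ω₀ = 1/√(LC) = 1/√(0.00282·1.21e-06) = 1.712e+04 rad/s.
Step 2 — f₀ = ω₀/(2π) = 2725 Hz.
Step 3 — Parallel Q: Q = R/(ω₀L) = 22.2/(1.712e+04·0.00282) = 0.4599.
Step 4 — Bandwidth: Δω = ω₀/Q = 3.723e+04 rad/s; BW = Δω/(2π) = 5925 Hz.

(a) f₀ = 2725 Hz  (b) Q = 0.4599  (c) BW = 5925 Hz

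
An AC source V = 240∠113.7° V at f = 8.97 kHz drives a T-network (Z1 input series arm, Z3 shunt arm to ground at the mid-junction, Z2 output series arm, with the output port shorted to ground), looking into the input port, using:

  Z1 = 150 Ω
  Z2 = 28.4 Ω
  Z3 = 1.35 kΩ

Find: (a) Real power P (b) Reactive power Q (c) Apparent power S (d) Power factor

Step 1 — Angular frequency: ω = 2π·f = 2π·8970 = 5.636e+04 rad/s.
Step 2 — Component impedances:
  Z1: Z = R = 150 Ω
  Z2: Z = R = 28.4 Ω
  Z3: Z = R = 1350 Ω
Step 3 — With the output port shorted to ground, the output series arm Z2 runs from the junction to ground; the shunt arm Z3 also runs from the junction to ground. They appear in parallel: Z3 || Z2 = 27.81 Ω.
Step 4 — Series with input arm Z1: Z_in = Z1 + (Z3 || Z2) = 177.8 Ω = 177.8∠0.0° Ω.
Step 5 — Source phasor: V = 240∠113.7° V = -96.47 + j219.8 V.
Step 6 — Current: I = V / Z = -0.5425 + j1.236 A = 1.35∠113.7° A.
Step 7 — Complex power: S = V·I* = 323.9 VA.
Step 8 — Real power: P = Re(S) = 323.9 W.
Step 9 — Reactive power: Q = Im(S) = 0 VAR.
Step 10 — Apparent power: |S| = 323.9 VA.
Step 11 — Power factor: PF = P/|S| = 1 (unity).

(a) P = 323.9 W  (b) Q = 0 VAR  (c) S = 323.9 VA  (d) PF = 1 (unity)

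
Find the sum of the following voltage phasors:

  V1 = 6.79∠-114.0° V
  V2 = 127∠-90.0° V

Step 1 — Convert each phasor to rectangular form:
  V1 = 6.79·(cos(-114.0°) + j·sin(-114.0°)) = -2.762 - j6.203 V
  V2 = 127·(cos(-90.0°) + j·sin(-90.0°)) = 0 - j127 V
Step 2 — Sum components: V_total = -2.762 - j133.2 V.
Step 3 — Convert to polar: |V_total| = 133.2 V, ∠V_total = -91.2°.

V_total = 133.2∠-91.2° V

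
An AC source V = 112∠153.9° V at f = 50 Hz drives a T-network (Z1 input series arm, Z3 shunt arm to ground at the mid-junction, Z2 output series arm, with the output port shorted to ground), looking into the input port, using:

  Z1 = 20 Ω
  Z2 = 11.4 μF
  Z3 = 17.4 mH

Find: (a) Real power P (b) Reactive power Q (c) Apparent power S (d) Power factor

Step 1 — Angular frequency: ω = 2π·f = 2π·50 = 314.2 rad/s.
Step 2 — Component impedances:
  Z1: Z = R = 20 Ω
  Z2: Z = 1/(jωC) = -j/(ω·C) = 0 - j279.2 Ω
  Z3: Z = jωL = j·314.2·0.0174 = 0 + j5.466 Ω
Step 3 — With the output port shorted to ground, the output series arm Z2 runs from the junction to ground; the shunt arm Z3 also runs from the junction to ground. They appear in parallel: Z3 || Z2 = 0 + j5.576 Ω.
Step 4 — Series with input arm Z1: Z_in = Z1 + (Z3 || Z2) = 20 + j5.576 Ω = 20.76∠15.6° Ω.
Step 5 — Source phasor: V = 112∠153.9° V = -100.6 + j49.27 V.
Step 6 — Current: I = V / Z = -4.029 + j3.587 A = 5.394∠138.3° A.
Step 7 — Complex power: S = V·I* = 582 + j162.2 VA.
Step 8 — Real power: P = Re(S) = 582 W.
Step 9 — Reactive power: Q = Im(S) = 162.2 VAR.
Step 10 — Apparent power: |S| = 604.2 VA.
Step 11 — Power factor: PF = P/|S| = 0.9633 (lagging).

(a) P = 582 W  (b) Q = 162.2 VAR  (c) S = 604.2 VA  (d) PF = 0.9633 (lagging)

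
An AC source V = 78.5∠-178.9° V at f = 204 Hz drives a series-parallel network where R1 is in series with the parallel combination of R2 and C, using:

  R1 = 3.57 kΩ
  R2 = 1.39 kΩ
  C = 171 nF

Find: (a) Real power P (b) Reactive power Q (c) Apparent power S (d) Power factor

Step 1 — Angular frequency: ω = 2π·f = 2π·204 = 1282 rad/s.
Step 2 — Component impedances:
  R1: Z = R = 3570 Ω
  R2: Z = R = 1390 Ω
  C: Z = 1/(jωC) = -j/(ω·C) = 0 - j4562 Ω
Step 3 — Parallel branch: R2 || C = 1/(1/R2 + 1/C) = 1272 - j387.5 Ω.
Step 4 — Series with R1: Z_total = R1 + (R2 || C) = 4842 - j387.5 Ω = 4857∠-4.6° Ω.
Step 5 — Source phasor: V = 78.5∠-178.9° V = -78.49 - j1.507 V.
Step 6 — Current: I = V / Z = -0.01608 - j0.001598 A = 0.01616∠-174.3° A.
Step 7 — Complex power: S = V·I* = 1.265 - j0.1012 VA.
Step 8 — Real power: P = Re(S) = 1.265 W.
Step 9 — Reactive power: Q = Im(S) = -0.1012 VAR.
Step 10 — Apparent power: |S| = 1.269 VA.
Step 11 — Power factor: PF = P/|S| = 0.9968 (leading).

(a) P = 1.265 W  (b) Q = -0.1012 VAR  (c) S = 1.269 VA  (d) PF = 0.9968 (leading)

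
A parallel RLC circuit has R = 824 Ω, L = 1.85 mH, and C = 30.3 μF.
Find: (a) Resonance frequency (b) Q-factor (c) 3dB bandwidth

Step 1 — Resonance: ω₀ = 1/√(LC) = 1/√(0.00185·3.03e-05) = 4224 rad/s.
Step 2 — f₀ = ω₀/(2π) = 672.2 Hz.
Step 3 — Parallel Q: Q = R/(ω₀L) = 824/(4224·0.00185) = 105.5.
Step 4 — Bandwidth: Δω = ω₀/Q = 40.05 rad/s; BW = Δω/(2π) = 6.375 Hz.

(a) f₀ = 672.2 Hz  (b) Q = 105.5  (c) BW = 6.375 Hz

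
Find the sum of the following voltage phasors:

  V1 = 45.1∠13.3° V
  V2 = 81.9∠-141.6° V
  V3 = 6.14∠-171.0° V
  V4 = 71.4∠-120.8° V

Step 1 — Convert each phasor to rectangular form:
  V1 = 45.1·(cos(13.3°) + j·sin(13.3°)) = 43.89 + j10.38 V
  V2 = 81.9·(cos(-141.6°) + j·sin(-141.6°)) = -64.18 - j50.87 V
  V3 = 6.14·(cos(-171.0°) + j·sin(-171.0°)) = -6.064 - j0.9605 V
  V4 = 71.4·(cos(-120.8°) + j·sin(-120.8°)) = -36.56 - j61.33 V
Step 2 — Sum components: V_total = -62.92 - j102.8 V.
Step 3 — Convert to polar: |V_total| = 120.5 V, ∠V_total = -121.5°.

V_total = 120.5∠-121.5° V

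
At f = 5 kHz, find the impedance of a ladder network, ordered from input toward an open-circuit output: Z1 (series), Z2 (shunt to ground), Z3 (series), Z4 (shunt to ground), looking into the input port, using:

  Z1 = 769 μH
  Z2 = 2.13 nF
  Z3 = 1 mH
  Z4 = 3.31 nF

Step 1 — Angular frequency: ω = 2π·f = 2π·5000 = 3.142e+04 rad/s.
Step 2 — Component impedances:
  Z1: Z = jωL = j·3.142e+04·0.000769 = 0 + j24.16 Ω
  Z2: Z = 1/(jωC) = -j/(ω·C) = 0 - j1.494e+04 Ω
  Z3: Z = jωL = j·3.142e+04·0.001 = 0 + j31.42 Ω
  Z4: Z = 1/(jωC) = -j/(ω·C) = 0 - j9617 Ω
Step 3 — Ladder network (open output): work backward from the far end, alternating series and parallel combinations. Z_in = 0 - j5815 Ω = 5815∠-90.0° Ω.

Z = 0 - j5815 Ω = 5815∠-90.0° Ω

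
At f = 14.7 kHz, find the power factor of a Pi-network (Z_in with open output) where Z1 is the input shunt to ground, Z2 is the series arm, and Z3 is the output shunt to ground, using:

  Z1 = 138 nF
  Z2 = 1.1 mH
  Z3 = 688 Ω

Step 1 — Angular frequency: ω = 2π·f = 2π·1.47e+04 = 9.236e+04 rad/s.
Step 2 — Component impedances:
  Z1: Z = 1/(jωC) = -j/(ω·C) = 0 - j78.46 Ω
  Z2: Z = jωL = j·9.236e+04·0.0011 = 0 + j101.6 Ω
  Z3: Z = R = 688 Ω
Step 3 — With open output, the series arm Z2 and the output shunt Z3 appear in series to ground: Z2 + Z3 = 688 + j101.6 Ω.
Step 4 — Parallel with input shunt Z1: Z_in = Z1 || (Z2 + Z3) = 8.937 - j78.76 Ω = 79.26∠-83.5° Ω.
Step 5 — Power factor: PF = cos(φ) = Re(Z)/|Z| = 8.9365/79.262 = 0.1127.
Step 6 — Type: Im(Z) = -78.76 ⇒ leading (phase φ = -83.5°).

PF = 0.1127 (leading, φ = -83.5°)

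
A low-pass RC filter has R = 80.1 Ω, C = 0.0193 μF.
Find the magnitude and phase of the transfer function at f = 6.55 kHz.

Step 1 — Angular frequency: ω = 2π·6550 = 4.115e+04 rad/s.
Step 2 — Transfer function: H(jω) = 1/(1 + jωRC).
Step 3 — Denominator: 1 + jωRC = 1 + j·4.115e+04·80.1·1.93e-08 = 1 + j0.06362.
Step 4 — H = 0.996 - j0.06337.
Step 5 — Magnitude: |H| = 0.998 (-0.0 dB); phase: φ = -3.6°.

|H| = 0.998 (-0.0 dB), φ = -3.6°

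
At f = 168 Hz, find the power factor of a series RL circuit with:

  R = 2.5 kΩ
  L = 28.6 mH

Step 1 — Angular frequency: ω = 2π·f = 2π·168 = 1056 rad/s.
Step 2 — Component impedances:
  R: Z = R = 2500 Ω
  L: Z = jωL = j·1056·0.0286 = 0 + j30.19 Ω
Step 3 — Series combination: Z_total = R + L = 2500 + j30.19 Ω = 2500∠0.7° Ω.
Step 4 — Power factor: PF = cos(φ) = Re(Z)/|Z| = 2500/2500.2 = 0.9999.
Step 5 — Type: Im(Z) = 30.19 ⇒ lagging (phase φ = 0.7°).

PF = 0.9999 (lagging, φ = 0.7°)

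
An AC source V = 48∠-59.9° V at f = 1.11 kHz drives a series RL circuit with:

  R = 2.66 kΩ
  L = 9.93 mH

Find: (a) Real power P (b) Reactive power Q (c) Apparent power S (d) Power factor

Step 1 — Angular frequency: ω = 2π·f = 2π·1110 = 6974 rad/s.
Step 2 — Component impedances:
  R: Z = R = 2660 Ω
  L: Z = jωL = j·6974·0.00993 = 0 + j69.26 Ω
Step 3 — Series combination: Z_total = R + L = 2660 + j69.26 Ω = 2661∠1.5° Ω.
Step 4 — Source phasor: V = 48∠-59.9° V = 24.07 - j41.53 V.
Step 5 — Current: I = V / Z = 0.008637 - j0.01584 A = 0.01804∠-61.4° A.
Step 6 — Complex power: S = V·I* = 0.8656 + j0.02254 VA.
Step 7 — Real power: P = Re(S) = 0.8656 W.
Step 8 — Reactive power: Q = Im(S) = 0.02254 VAR.
Step 9 — Apparent power: |S| = 0.8659 VA.
Step 10 — Power factor: PF = P/|S| = 0.9997 (lagging).

(a) P = 0.8656 W  (b) Q = 0.02254 VAR  (c) S = 0.8659 VA  (d) PF = 0.9997 (lagging)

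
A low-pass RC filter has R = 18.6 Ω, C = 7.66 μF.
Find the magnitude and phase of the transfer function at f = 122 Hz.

Step 1 — Angular frequency: ω = 2π·122 = 766.5 rad/s.
Step 2 — Transfer function: H(jω) = 1/(1 + jωRC).
Step 3 — Denominator: 1 + jωRC = 1 + j·766.5·18.6·7.66e-06 = 1 + j0.1092.
Step 4 — H = 0.9882 - j0.1079.
Step 5 — Magnitude: |H| = 0.9941 (-0.1 dB); phase: φ = -6.2°.

|H| = 0.9941 (-0.1 dB), φ = -6.2°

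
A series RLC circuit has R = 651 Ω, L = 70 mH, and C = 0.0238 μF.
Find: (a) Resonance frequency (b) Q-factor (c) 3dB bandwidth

Step 1 — Resonance: ω₀ = 1/√(LC) = 1/√(0.07·2.38e-08) = 2.45e+04 rad/s.
Step 2 — f₀ = ω₀/(2π) = 3899 Hz.
Step 3 — Series Q: Q = ω₀L/R = 2.45e+04·0.07/651 = 2.634.
Step 4 — Bandwidth: Δω = ω₀/Q = 9300 rad/s; BW = Δω/(2π) = 1480 Hz.

(a) f₀ = 3899 Hz  (b) Q = 2.634  (c) BW = 1480 Hz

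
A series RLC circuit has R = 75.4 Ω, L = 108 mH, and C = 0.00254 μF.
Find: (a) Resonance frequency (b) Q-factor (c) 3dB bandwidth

Step 1 — Resonance condition Im(Z)=0 gives ω₀ = 1/√(LC).
Step 2 — ω₀ = 1/√(0.108·2.54e-09) = 6.038e+04 rad/s.
Step 3 — f₀ = ω₀/(2π) = 9609 Hz.
Step 4 — Series Q: Q = ω₀L/R = 6.038e+04·0.108/75.4 = 86.48.
Step 5 — 3dB bandwidth: Δω = ω₀/Q = 698.1 rad/s; BW = Δω/(2π) = 111.1 Hz.

(a) f₀ = 9609 Hz  (b) Q = 86.48  (c) BW = 111.1 Hz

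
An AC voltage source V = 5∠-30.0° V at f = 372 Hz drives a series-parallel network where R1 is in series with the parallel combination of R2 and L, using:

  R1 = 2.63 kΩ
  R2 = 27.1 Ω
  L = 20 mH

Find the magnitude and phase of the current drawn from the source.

Step 1 — Angular frequency: ω = 2π·f = 2π·372 = 2337 rad/s.
Step 2 — Component impedances:
  R1: Z = R = 2630 Ω
  R2: Z = R = 27.1 Ω
  L: Z = jωL = j·2337·0.02 = 0 + j46.75 Ω
Step 3 — Parallel branch: R2 || L = 1/(1/R2 + 1/L) = 20.28 + j11.76 Ω.
Step 4 — Series with R1: Z_total = R1 + (R2 || L) = 2650 + j11.76 Ω = 2650∠0.3° Ω.
Step 5 — Source phasor: V = 5∠-30.0° V = 4.33 - j2.5 V.
Step 6 — Ohm's law: I = V / Z_total = (4.33 - j2.5) / (2650 + j11.76) = 0.00163 - j0.0009505 A.
Step 7 — Convert to polar: |I| = 0.001887 A, ∠I = -30.3°.

I = 0.001887∠-30.3° A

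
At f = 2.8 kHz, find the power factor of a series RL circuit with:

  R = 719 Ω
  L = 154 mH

Step 1 — Angular frequency: ω = 2π·f = 2π·2800 = 1.759e+04 rad/s.
Step 2 — Component impedances:
  R: Z = R = 719 Ω
  L: Z = jωL = j·1.759e+04·0.154 = 0 + j2709 Ω
Step 3 — Series combination: Z_total = R + L = 719 + j2709 Ω = 2803∠75.1° Ω.
Step 4 — Power factor: PF = cos(φ) = Re(Z)/|Z| = 719/2803 = 0.2565.
Step 5 — Type: Im(Z) = 2709 ⇒ lagging (phase φ = 75.1°).

PF = 0.2565 (lagging, φ = 75.1°)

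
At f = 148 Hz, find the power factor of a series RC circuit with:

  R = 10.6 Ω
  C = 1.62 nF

Step 1 — Angular frequency: ω = 2π·f = 2π·148 = 929.9 rad/s.
Step 2 — Component impedances:
  R: Z = R = 10.6 Ω
  C: Z = 1/(jωC) = -j/(ω·C) = 0 - j6.638e+05 Ω
Step 3 — Series combination: Z_total = R + C = 10.6 - j6.638e+05 Ω = 6.638e+05∠-90.0° Ω.
Step 4 — Power factor: PF = cos(φ) = Re(Z)/|Z| = 10.6/6.638e+05 = 1.597e-05.
Step 5 — Type: Im(Z) = -6.638e+05 ⇒ leading (phase φ = -90.0°).

PF = 1.597e-05 (leading, φ = -90.0°)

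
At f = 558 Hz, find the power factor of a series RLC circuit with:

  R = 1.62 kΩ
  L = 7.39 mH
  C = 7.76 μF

Step 1 — Angular frequency: ω = 2π·f = 2π·558 = 3506 rad/s.
Step 2 — Component impedances:
  R: Z = R = 1620 Ω
  L: Z = jωL = j·3506·0.00739 = 0 + j25.91 Ω
  C: Z = 1/(jωC) = -j/(ω·C) = 0 - j36.76 Ω
Step 3 — Series combination: Z_total = R + L + C = 1620 - j10.85 Ω = 1620∠-0.4° Ω.
Step 4 — Power factor: PF = cos(φ) = Re(Z)/|Z| = 1620/1620 = 1.
Step 5 — Type: Im(Z) = -10.85 ⇒ leading (phase φ = -0.4°).

PF = 1 (leading, φ = -0.4°)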